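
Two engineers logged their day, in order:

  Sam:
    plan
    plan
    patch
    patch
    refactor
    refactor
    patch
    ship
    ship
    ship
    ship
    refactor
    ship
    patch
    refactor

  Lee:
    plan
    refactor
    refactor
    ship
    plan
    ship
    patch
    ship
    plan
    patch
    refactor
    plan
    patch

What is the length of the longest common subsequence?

8

Taking plan at Sam[2]=Lee[1], refactor at Sam[5]=Lee[2], refactor at Sam[6]=Lee[3], ship at Sam[8]=Lee[4], ship at Sam[9]=Lee[6], ship at Sam[10]=Lee[8], refactor at Sam[12]=Lee[11], patch at Sam[14]=Lee[13] gives a common subsequence of length 8. The LCS DP gives dp[15][13] = 8, so this is optimal.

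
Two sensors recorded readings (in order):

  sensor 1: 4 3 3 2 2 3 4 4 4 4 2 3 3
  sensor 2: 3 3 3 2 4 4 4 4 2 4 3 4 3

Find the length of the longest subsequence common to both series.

10

One common subsequence of length 10: 3 (sensor 1 #2, sensor 2 #2); then 3 (sensor 1 #3, sensor 2 #3); then 2 (sensor 1 #5, sensor 2 #4); then 4 (sensor 1 #7, sensor 2 #5); then 4 (sensor 1 #8, sensor 2 #6); then 4 (sensor 1 #9, sensor 2 #7); then 4 (sensor 1 #10, sensor 2 #8); then 2 (sensor 1 #11, sensor 2 #9); then 3 (sensor 1 #12, sensor 2 #11); then 3 (sensor 1 #13, sensor 2 #13). dp[13][13] = 10 confirms this is the maximum.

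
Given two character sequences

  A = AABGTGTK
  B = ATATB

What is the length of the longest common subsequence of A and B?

Match A [1,1]; then A [2,3]; then B [3,5] — 3 characters in the same relative order in both. dp[8][5] = 3 confirms this is the maximum.

3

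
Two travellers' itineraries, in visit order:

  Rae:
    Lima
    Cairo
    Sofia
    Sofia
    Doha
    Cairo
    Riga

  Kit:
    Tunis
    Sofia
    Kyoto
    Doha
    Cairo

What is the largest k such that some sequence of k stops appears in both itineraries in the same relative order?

Taking Sofia [3,2], Doha [5,4], Cairo [6,5] gives a common subsequence of length 3. dp[7][5] = 3 confirms this is the maximum.

3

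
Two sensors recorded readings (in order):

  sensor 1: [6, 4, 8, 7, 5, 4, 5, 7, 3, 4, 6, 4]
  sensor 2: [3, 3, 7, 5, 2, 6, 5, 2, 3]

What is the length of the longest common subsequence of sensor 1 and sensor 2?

One common subsequence of length 4: 7 [4,3]; then 5 [5,4]; then 5 [7,7]; then 3 [9,9]. The LCS DP gives dp[12][9] = 4, so this is optimal.

4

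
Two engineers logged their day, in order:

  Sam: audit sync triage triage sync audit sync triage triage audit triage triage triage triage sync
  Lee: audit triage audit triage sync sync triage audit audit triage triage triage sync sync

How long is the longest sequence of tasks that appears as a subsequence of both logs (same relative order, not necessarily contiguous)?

11

Taking audit (Sam #1, Lee #1); then triage (Sam #3, Lee #2); then triage (Sam #4, Lee #4); then sync (Sam #5, Lee #5); then sync (Sam #7, Lee #6); then triage (Sam #8, Lee #7); then audit (Sam #10, Lee #9); then triage (Sam #11, Lee #10); then triage (Sam #12, Lee #11); then triage (Sam #13, Lee #12); then sync (Sam #15, Lee #14) gives a common subsequence of length 11. The LCS DP gives dp[15][14] = 11, so this is optimal.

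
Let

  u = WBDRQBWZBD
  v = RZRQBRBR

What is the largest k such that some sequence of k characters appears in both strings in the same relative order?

4

Let dp[i][j] be the LCS length of the first i characters of u and the first j characters of v. dp[i][j] = dp[i-1][j-1]+1 when the i-th and j-th characters match, else max(dp[i-1][j], dp[i][j-1]).
    ·  R  Z  R  Q  B  R  B  R
 ·  0  0  0  0  0  0  0  0  0
 W  0  0  0  0  0  0  0  0  0
 B  0  0  0  0  0  1  1  1  1
 D  0  0  0  0  0  1  1  1  1
 R  0  1  1  1  1  1  2  2  2
 Q  0  1  1  1  2  2  2  2  2
 B  0  1  1  1  2  3  3  3  3
 W  0  1  1  1  2  3  3  3  3
 Z  0  1  2  2  2  3  3  3  3
 B  0  1  2  2  2  3  3  4  4
 D  0  1  2  2  2  3  3  4  4
dp[10][8] = 4. One LCS (by backtracking along matches): RQBB.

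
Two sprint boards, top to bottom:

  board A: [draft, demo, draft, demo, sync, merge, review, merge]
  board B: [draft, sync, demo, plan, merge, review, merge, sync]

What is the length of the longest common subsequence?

Match draft [1,1], then demo [2,3], then merge [6,5], then review [7,6], then merge [8,7] — 5 tasks in the same relative order in both, and the DP table's final entry dp[8][8] is also 5, so no common subsequence is longer.

5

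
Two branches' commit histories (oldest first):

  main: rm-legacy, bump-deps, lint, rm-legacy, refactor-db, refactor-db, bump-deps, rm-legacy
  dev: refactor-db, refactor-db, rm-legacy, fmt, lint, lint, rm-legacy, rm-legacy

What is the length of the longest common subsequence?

4

Taking rm-legacy [1,3], then lint [3,6], then rm-legacy [4,7], then rm-legacy [8,8] gives a common subsequence of length 4. dp[8][8] = 4 confirms this is the maximum.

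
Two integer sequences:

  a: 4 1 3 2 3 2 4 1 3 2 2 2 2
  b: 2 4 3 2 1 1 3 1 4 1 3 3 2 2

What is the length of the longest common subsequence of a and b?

9

Taking 4 at a[1]=b[2], then 3 at a[3]=b[3], then 2 at a[4]=b[4], then 3 at a[5]=b[7], then 4 at a[7]=b[9], then 1 at a[8]=b[10], then 3 at a[9]=b[12], then 2 at a[12]=b[13], then 2 at a[13]=b[14] gives a common subsequence of length 9. dp[13][14] = 9 confirms this is the maximum.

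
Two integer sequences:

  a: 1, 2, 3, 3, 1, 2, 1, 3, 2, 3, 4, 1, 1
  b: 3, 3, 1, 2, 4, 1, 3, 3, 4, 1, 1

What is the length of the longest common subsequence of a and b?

10

Let dp[i][j] be the LCS length of the first i values of a and the first j values of b. dp[i][j] = dp[i-1][j-1]+1 when the i-th and j-th values match, else max(dp[i-1][j], dp[i][j-1]).
    ·  3  3  1  2  4  1  3  3  4  1  1
 ·  0  0  0  0  0  0  0  0  0  0  0  0
 1  0  0  0  1  1  1  1  1  1  1  1  1
 2  0  0  0  1  2  2  2  2  2  2  2  2
 3  0  1  1  1  2  2  2  3  3  3  3  3
 3  0  1  2  2  2  2  2  3  4  4  4  4
 1  0  1  2  3  3  3  3  3  4  4  5  5
 2  0  1  2  3  4  4  4  4  4  4  5  5
 1  0  1  2  3  4  4  5  5  5  5  5  6
 3  0  1  2  3  4  4  5  6  6  6  6  6
 2  0  1  2  3  4  4  5  6  6  6  6  6
 3  0  1  2  3  4  4  5  6  7  7  7  7
 4  0  1  2  3  4  5  5  6  7  8  8  8
 1  0  1  2  3  4  5  6  6  7  8  9  9
 1  0  1  2  3  4  5  6  6  7  8  9 10
dp[13][11] = 10. One LCS (by backtracking along matches): 3, 3, 1, 2, 1, 3, 3, 4, 1, 1.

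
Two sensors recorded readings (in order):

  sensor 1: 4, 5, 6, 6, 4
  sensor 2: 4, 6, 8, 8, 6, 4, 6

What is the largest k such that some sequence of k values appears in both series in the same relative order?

4

Let dp[i][j] be the LCS length of the first i values of sensor 1 and the first j values of sensor 2. dp[i][j] = dp[i-1][j-1]+1 when the i-th and j-th values match, else max(dp[i-1][j], dp[i][j-1]).
    ·  4  6  8  8  6  4  6
 ·  0  0  0  0  0  0  0  0
 4  0  1  1  1  1  1  1  1
 5  0  1  1  1  1  1  1  1
 6  0  1  2  2  2  2  2  2
 6  0  1  2  2  2  3  3  3
 4  0  1  2  2  2  3  4  4
dp[5][7] = 4. One LCS (by backtracking along matches): 4, 6, 6, 4.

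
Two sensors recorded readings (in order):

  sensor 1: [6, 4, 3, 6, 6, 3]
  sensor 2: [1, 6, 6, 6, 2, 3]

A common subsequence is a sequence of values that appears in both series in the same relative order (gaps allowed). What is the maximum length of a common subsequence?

4

Let dp[i][j] be the LCS length of the first i values of sensor 1 and the first j values of sensor 2. dp[i][j] = dp[i-1][j-1]+1 when the i-th and j-th values match, else max(dp[i-1][j], dp[i][j-1]).
    ·  1  6  6  6  2  3
 ·  0  0  0  0  0  0  0
 6  0  0  1  1  1  1  1
 4  0  0  1  1  1  1  1
 3  0  0  1  1  1  1  2
 6  0  0  1  2  2  2  2
 6  0  0  1  2  3  3  3
 3  0  0  1  2  3  3  4
dp[6][6] = 4. One LCS (by backtracking along matches): 6, 6, 6, 3.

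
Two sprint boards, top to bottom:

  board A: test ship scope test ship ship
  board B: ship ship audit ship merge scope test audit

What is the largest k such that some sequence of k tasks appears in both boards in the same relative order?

3

One common subsequence of length 3: ship at board A[2]=board B[4], then scope at board A[3]=board B[6], then test at board A[4]=board B[7]. dp[6][8] = 3 confirms this is the maximum.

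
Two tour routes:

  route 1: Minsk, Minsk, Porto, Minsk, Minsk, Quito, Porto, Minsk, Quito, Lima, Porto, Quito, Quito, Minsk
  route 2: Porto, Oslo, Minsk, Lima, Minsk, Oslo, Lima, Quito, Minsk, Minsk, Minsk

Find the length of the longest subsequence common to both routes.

Taking Porto [3,1]; then Minsk [4,3]; then Minsk [5,5]; then Quito [6,8]; then Minsk [8,10]; then Minsk [14,11] gives a common subsequence of length 6. The LCS DP gives dp[14][11] = 6, so this is optimal.

6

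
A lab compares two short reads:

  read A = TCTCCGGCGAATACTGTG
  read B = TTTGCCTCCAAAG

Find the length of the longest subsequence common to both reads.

One common subsequence of length 9: T [1,3], then C [2,6], then T [3,7], then C [5,8], then C [8,9], then A [10,10], then A [11,11], then A [13,12], then G [18,13], and the DP table's final entry dp[18][13] is also 9, so no common subsequence is longer.

9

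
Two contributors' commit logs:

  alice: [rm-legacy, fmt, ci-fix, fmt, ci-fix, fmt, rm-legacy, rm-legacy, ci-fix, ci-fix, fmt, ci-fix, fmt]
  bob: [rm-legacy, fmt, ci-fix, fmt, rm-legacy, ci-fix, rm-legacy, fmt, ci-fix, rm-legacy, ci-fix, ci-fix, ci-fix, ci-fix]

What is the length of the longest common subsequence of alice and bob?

10

Match rm-legacy at alice[1]=bob[1] → fmt at alice[2]=bob[2] → ci-fix at alice[3]=bob[3] → fmt at alice[4]=bob[4] → ci-fix at alice[5]=bob[6] → fmt at alice[6]=bob[8] → rm-legacy at alice[7]=bob[10] → ci-fix at alice[9]=bob[12] → ci-fix at alice[10]=bob[13] → ci-fix at alice[12]=bob[14] — 10 commits in the same relative order in both, and the DP table's final entry dp[13][14] is also 10, so no common subsequence is longer.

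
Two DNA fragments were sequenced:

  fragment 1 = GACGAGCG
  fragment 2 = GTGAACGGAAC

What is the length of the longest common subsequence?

6

Let dp[i][j] be the LCS length of the first i bases of fragment 1 and the first j bases of fragment 2. dp[i][j] = dp[i-1][j-1]+1 when the i-th and j-th bases match, else max(dp[i-1][j], dp[i][j-1]).
    ·  G  T  G  A  A  C  G  G  A  A  C
 ·  0  0  0  0  0  0  0  0  0  0  0  0
 G  0  1  1  1  1  1  1  1  1  1  1  1
 A  0  1  1  1  2  2  2  2  2  2  2  2
 C  0  1  1  1  2  2  3  3  3  3  3  3
 G  0  1  1  2  2  2  3  4  4  4  4  4
 A  0  1  1  2  3  3  3  4  4  5  5  5
 G  0  1  1  2  3  3  3  4  5  5  5  5
 C  0  1  1  2  3  3  4  4  5  5  5  6
 G  0  1  1  2  3  3  4  5  5  5  5  6
dp[8][11] = 6. One LCS (by backtracking along matches): GACGAC.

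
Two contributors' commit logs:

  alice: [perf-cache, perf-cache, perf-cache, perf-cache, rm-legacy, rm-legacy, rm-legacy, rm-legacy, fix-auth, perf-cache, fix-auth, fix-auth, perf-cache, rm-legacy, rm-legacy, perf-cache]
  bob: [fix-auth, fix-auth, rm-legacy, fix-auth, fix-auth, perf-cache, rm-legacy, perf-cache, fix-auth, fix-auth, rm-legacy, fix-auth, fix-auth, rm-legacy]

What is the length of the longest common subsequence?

Taking perf-cache at alice[4]=bob[6]; then rm-legacy at alice[8]=bob[7]; then perf-cache at alice[10]=bob[8]; then fix-auth at alice[11]=bob[9]; then fix-auth at alice[12]=bob[10]; then rm-legacy at alice[14]=bob[11]; then rm-legacy at alice[15]=bob[14] gives a common subsequence of length 7. Since dp[16][14] = 7, nothing longer is possible.

7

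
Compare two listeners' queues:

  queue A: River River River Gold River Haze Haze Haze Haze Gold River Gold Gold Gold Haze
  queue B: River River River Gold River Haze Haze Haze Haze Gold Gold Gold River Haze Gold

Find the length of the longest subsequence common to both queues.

One common subsequence of length 13: River (queue A #1, queue B #1), River (queue A #2, queue B #2), River (queue A #3, queue B #3), Gold (queue A #4, queue B #4), River (queue A #5, queue B #5), Haze (queue A #6, queue B #6), Haze (queue A #7, queue B #7), Haze (queue A #8, queue B #8), Haze (queue A #9, queue B #9), Gold (queue A #10, queue B #10), Gold (queue A #12, queue B #11), Gold (queue A #13, queue B #12), Gold (queue A #14, queue B #15). dp[15][15] = 13 confirms this is the maximum.

13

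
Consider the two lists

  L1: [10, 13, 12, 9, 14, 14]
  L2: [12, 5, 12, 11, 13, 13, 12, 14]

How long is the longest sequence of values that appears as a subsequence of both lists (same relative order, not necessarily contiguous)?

Match 13 (L1 #2, L2 #6); then 12 (L1 #3, L2 #7); then 14 (L1 #6, L2 #8) — 3 values in the same relative order in both. dp[6][8] = 3 confirms this is the maximum.

3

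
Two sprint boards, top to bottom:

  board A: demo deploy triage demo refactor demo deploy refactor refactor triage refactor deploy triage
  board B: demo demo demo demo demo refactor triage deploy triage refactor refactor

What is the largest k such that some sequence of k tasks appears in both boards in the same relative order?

7

Pick demo at board A[1]=board B[3], then demo at board A[4]=board B[4], then demo at board A[6]=board B[5], then refactor at board A[9]=board B[6], then triage at board A[10]=board B[7], then deploy at board A[12]=board B[8], then triage at board A[13]=board B[9]; all 7 tasks appear in both, in order. The LCS DP gives dp[13][11] = 7, so this is optimal.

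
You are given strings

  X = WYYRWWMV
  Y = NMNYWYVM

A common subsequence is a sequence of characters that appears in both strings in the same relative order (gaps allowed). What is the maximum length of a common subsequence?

Let dp[i][j] be the LCS length of the first i characters of X and the first j characters of Y. dp[i][j] = dp[i-1][j-1]+1 when the i-th and j-th characters match, else max(dp[i-1][j], dp[i][j-1]).
    ·  N  M  N  Y  W  Y  V  M
 ·  0  0  0  0  0  0  0  0  0
 W  0  0  0  0  0  1  1  1  1
 Y  0  0  0  0  1  1  2  2  2
 Y  0  0  0  0  1  1  2  2  2
 R  0  0  0  0  1  1  2  2  2
 W  0  0  0  0  1  2  2  2  2
 W  0  0  0  0  1  2  2  2  2
 M  0  0  1  1  1  2  2  2  3
 V  0  0  1  1  1  2  2  3  3
dp[8][8] = 3. One LCS (by backtracking along matches): WYM.

3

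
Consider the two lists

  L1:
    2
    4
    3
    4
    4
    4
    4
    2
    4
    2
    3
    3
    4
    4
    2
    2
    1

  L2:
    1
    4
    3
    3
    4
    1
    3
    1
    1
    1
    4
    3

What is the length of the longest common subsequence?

One common subsequence of length 5: 4 at L1[2]=L2[2]; then 3 at L1[3]=L2[4]; then 4 at L1[4]=L2[5]; then 4 at L1[9]=L2[11]; then 3 at L1[12]=L2[12]. dp[17][12] = 5 confirms this is the maximum.

5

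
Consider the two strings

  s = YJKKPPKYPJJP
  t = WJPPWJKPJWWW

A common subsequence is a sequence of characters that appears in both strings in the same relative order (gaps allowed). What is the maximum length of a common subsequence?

6

Let dp[i][j] be the LCS length of the first i characters of s and the first j characters of t. dp[i][j] = dp[i-1][j-1]+1 when the i-th and j-th characters match, else max(dp[i-1][j], dp[i][j-1]).
    ·  W  J  P  P  W  J  K  P  J  W  W  W
 ·  0  0  0  0  0  0  0  0  0  0  0  0  0
 Y  0  0  0  0  0  0  0  0  0  0  0  0  0
 J  0  0  1  1  1  1  1  1  1  1  1  1  1
 K  0  0  1  1  1  1  1  2  2  2  2  2  2
 K  0  0  1  1  1  1  1  2  2  2  2  2  2
 P  0  0  1  2  2  2  2  2  3  3  3  3  3
 P  0  0  1  2  3  3  3  3  3  3  3  3  3
 K  0  0  1  2  3  3  3  4  4  4  4  4  4
 Y  0  0  1  2  3  3  3  4  4  4  4  4  4
 P  0  0  1  2  3  3  3  4  5  5  5  5  5
 J  0  0  1  2  3  3  4  4  5  6  6  6  6
 J  0  0  1  2  3  3  4  4  5  6  6  6  6
 P  0  0  1  2  3  3  4  4  5  6  6  6  6
dp[12][12] = 6. One LCS (by backtracking along matches): JPPKPJ.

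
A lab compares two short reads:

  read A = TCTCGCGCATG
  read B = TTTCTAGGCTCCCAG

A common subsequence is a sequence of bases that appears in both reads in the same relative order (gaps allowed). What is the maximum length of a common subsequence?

One common subsequence of length 8: T at read A[1]=read B[5], C at read A[2]=read B[9], T at read A[3]=read B[10], C at read A[4]=read B[11], C at read A[6]=read B[12], C at read A[8]=read B[13], A at read A[9]=read B[14], G at read A[11]=read B[15], and the DP table's final entry dp[11][15] is also 8, so no common subsequence is longer.

8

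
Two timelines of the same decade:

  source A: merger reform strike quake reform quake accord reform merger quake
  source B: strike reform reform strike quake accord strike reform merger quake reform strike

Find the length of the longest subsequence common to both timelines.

Taking reform at source A[2]=source B[3], then strike at source A[3]=source B[4], then quake at source A[6]=source B[5], then accord at source A[7]=source B[6], then reform at source A[8]=source B[8], then merger at source A[9]=source B[9], then quake at source A[10]=source B[10] gives a common subsequence of length 7. Since dp[10][12] = 7, nothing longer is possible.

7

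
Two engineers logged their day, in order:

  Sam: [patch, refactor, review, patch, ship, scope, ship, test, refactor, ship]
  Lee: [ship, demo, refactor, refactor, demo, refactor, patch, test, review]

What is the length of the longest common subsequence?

3

Taking refactor [2,6] → patch [4,7] → test [8,8] gives a common subsequence of length 3. Since dp[10][9] = 3, nothing longer is possible.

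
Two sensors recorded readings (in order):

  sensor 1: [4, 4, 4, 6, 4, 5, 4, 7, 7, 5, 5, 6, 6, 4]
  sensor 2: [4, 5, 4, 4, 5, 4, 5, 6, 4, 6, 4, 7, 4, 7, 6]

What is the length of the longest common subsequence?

9

One common subsequence of length 9: 4 [1,3]; then 4 [2,4]; then 4 [3,6]; then 6 [4,8]; then 4 [5,9]; then 4 [7,11]; then 7 [8,12]; then 7 [9,14]; then 6 [13,15]. Since dp[14][15] = 9, nothing longer is possible.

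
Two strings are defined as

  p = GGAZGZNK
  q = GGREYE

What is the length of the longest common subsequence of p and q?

One common subsequence of length 2: G (p #1, q #1), then G (p #2, q #2). dp[8][6] = 2 confirms this is the maximum.

2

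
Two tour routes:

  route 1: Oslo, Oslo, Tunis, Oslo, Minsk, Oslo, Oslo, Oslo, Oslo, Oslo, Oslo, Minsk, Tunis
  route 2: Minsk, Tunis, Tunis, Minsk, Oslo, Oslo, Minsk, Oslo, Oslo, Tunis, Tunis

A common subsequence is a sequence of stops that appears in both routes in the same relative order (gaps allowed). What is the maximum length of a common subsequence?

One common subsequence of length 7: Tunis at route 1[3]=route 2[3]; then Minsk at route 1[5]=route 2[4]; then Oslo at route 1[6]=route 2[5]; then Oslo at route 1[7]=route 2[6]; then Oslo at route 1[8]=route 2[8]; then Oslo at route 1[9]=route 2[9]; then Tunis at route 1[13]=route 2[11]. Since dp[13][11] = 7, nothing longer is possible.

7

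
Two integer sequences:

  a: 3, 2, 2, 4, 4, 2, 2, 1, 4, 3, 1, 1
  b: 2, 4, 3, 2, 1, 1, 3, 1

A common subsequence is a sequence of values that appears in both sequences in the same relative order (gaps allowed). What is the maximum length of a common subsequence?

Let dp[i][j] be the LCS length of the first i values of a and the first j values of b. dp[i][j] = dp[i-1][j-1]+1 when the i-th and j-th values match, else max(dp[i-1][j], dp[i][j-1]).
    ·  2  4  3  2  1  1  3  1
 ·  0  0  0  0  0  0  0  0  0
 3  0  0  0  1  1  1  1  1  1
 2  0  1  1  1  2  2  2  2  2
 2  0  1  1  1  2  2  2  2  2
 4  0  1  2  2  2  2  2  2  2
 4  0  1  2  2  2  2  2  2  2
 2  0  1  2  2  3  3  3  3  3
 2  0  1  2  2  3  3  3  3  3
 1  0  1  2  2  3  4  4  4  4
 4  0  1  2  2  3  4  4  4  4
 3  0  1  2  3  3  4  4  5  5
 1  0  1  2  3  3  4  5  5  6
 1  0  1  2  3  3  4  5  5  6
dp[12][8] = 6. One LCS (by backtracking along matches): 2, 4, 2, 1, 3, 1.

6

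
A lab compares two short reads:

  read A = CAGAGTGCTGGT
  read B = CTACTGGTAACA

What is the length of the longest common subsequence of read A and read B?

7

Taking C [1,1] → A [4,3] → C [8,4] → T [9,5] → G [10,6] → G [11,7] → T [12,8] gives a common subsequence of length 7. dp[12][12] = 7 confirms this is the maximum.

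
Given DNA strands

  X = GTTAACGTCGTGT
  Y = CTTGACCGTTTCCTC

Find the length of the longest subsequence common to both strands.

Match T (X #2, Y #2); then T (X #3, Y #3); then A (X #4, Y #5); then C (X #6, Y #7); then G (X #7, Y #8); then T (X #8, Y #11); then C (X #9, Y #13); then T (X #11, Y #14) — 8 bases in the same relative order in both, and the DP table's final entry dp[13][15] is also 8, so no common subsequence is longer.

8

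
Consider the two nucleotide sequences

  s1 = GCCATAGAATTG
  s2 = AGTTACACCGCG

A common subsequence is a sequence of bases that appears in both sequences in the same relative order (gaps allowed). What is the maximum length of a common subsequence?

One common subsequence of length 5: G (s1 #1, s2 #2), C (s1 #2, s2 #8), C (s1 #3, s2 #9), G (s1 #7, s2 #10), G (s1 #12, s2 #12). dp[12][12] = 5 confirms this is the maximum.

5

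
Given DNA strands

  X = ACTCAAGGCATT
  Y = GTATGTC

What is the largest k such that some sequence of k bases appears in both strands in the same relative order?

Let dp[i][j] be the LCS length of the first i bases of X and the first j bases of Y. dp[i][j] = dp[i-1][j-1]+1 when the i-th and j-th bases match, else max(dp[i-1][j], dp[i][j-1]).
    ·  G  T  A  T  G  T  C
 ·  0  0  0  0  0  0  0  0
 A  0  0  0  1  1  1  1  1
 C  0  0  0  1  1  1  1  2
 T  0  0  1  1  2  2  2  2
 C  0  0  1  1  2  2  2  3
 A  0  0  1  2  2  2  2  3
 A  0  0  1  2  2  2  2  3
 G  0  1  1  2  2  3  3  3
 G  0  1  1  2  2  3  3  3
 C  0  1  1  2  2  3  3  4
 A  0  1  1  2  2  3  3  4
 T  0  1  2  2  3  3  4  4
 T  0  1  2  2  3  3  4  4
dp[12][7] = 4. One LCS (by backtracking along matches): ATGC.

4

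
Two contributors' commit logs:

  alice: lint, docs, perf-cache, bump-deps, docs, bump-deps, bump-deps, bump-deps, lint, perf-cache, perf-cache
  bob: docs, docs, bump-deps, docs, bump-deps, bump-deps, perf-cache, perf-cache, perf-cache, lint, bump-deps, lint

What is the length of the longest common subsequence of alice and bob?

7

Match docs [2,2]; then bump-deps [4,3]; then docs [5,4]; then bump-deps [6,5]; then bump-deps [7,6]; then bump-deps [8,11]; then lint [9,12] — 7 commits in the same relative order in both. dp[11][12] = 7 confirms this is the maximum.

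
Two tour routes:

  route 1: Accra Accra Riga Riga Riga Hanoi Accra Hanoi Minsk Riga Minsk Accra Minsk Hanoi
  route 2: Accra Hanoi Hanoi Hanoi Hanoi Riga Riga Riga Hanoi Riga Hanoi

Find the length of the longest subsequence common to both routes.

Taking Accra (route 1 #1, route 2 #1), then Riga (route 1 #3, route 2 #6), then Riga (route 1 #4, route 2 #7), then Riga (route 1 #5, route 2 #8), then Hanoi (route 1 #8, route 2 #9), then Riga (route 1 #10, route 2 #10), then Hanoi (route 1 #14, route 2 #11) gives a common subsequence of length 7. dp[14][11] = 7 confirms this is the maximum.

7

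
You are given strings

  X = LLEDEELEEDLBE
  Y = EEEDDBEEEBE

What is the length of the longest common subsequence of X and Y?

Pick E [3,3]; then D [4,5]; then E [6,7]; then E [8,8]; then E [9,9]; then B [12,10]; then E [13,11]; all 7 characters appear in both, in order. dp[13][11] = 7 confirms this is the maximum.

7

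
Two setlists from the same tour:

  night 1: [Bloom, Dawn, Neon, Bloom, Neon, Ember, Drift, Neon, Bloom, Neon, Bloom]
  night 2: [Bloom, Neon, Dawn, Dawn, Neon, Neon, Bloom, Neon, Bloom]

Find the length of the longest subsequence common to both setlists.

7

Taking Bloom at night 1[1]=night 2[1], then Dawn at night 1[2]=night 2[4], then Neon at night 1[5]=night 2[5], then Neon at night 1[8]=night 2[6], then Bloom at night 1[9]=night 2[7], then Neon at night 1[10]=night 2[8], then Bloom at night 1[11]=night 2[9] gives a common subsequence of length 7, and the DP table's final entry dp[11][9] is also 7, so no common subsequence is longer.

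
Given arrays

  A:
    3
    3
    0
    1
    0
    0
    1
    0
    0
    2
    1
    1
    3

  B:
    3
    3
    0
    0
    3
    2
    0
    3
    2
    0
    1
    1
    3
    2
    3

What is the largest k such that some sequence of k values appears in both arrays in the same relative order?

One common subsequence of length 9: 3 [1,1] → 3 [2,2] → 0 [3,3] → 0 [5,4] → 0 [6,7] → 0 [9,10] → 1 [11,11] → 1 [12,12] → 3 [13,15]. dp[13][15] = 9 confirms this is the maximum.

9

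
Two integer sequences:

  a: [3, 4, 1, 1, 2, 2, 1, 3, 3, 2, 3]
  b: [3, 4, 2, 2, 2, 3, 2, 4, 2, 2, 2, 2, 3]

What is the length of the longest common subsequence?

Match 3 [1,1] → 4 [2,2] → 2 [5,4] → 2 [6,5] → 3 [8,6] → 2 [10,12] → 3 [11,13] — 7 values in the same relative order in both. Since dp[11][13] = 7, nothing longer is possible.

7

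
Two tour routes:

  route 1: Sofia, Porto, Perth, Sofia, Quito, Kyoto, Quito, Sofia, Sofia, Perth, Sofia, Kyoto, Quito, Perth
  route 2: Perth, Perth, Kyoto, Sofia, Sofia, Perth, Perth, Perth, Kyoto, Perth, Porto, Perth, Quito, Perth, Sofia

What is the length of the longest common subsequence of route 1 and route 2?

8

Match Perth (route 1 #3, route 2 #2), Kyoto (route 1 #6, route 2 #3), Sofia (route 1 #8, route 2 #4), Sofia (route 1 #9, route 2 #5), Perth (route 1 #10, route 2 #8), Kyoto (route 1 #12, route 2 #9), Quito (route 1 #13, route 2 #13), Perth (route 1 #14, route 2 #14) — 8 stops in the same relative order in both. dp[14][15] = 8 confirms this is the maximum.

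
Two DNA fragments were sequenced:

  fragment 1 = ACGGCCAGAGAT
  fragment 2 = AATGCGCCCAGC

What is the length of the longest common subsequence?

7

Pick A [1,2] → C [2,5] → G [3,6] → C [5,8] → C [6,9] → A [7,10] → G [8,11]; all 7 bases appear in both, in order. dp[12][12] = 7 confirms this is the maximum.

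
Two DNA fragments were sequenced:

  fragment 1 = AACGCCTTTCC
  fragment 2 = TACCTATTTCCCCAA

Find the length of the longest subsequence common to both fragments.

8

Pick A [2,2] → C [3,3] → C [5,4] → T [7,7] → T [8,8] → T [9,9] → C [10,12] → C [11,13]; all 8 bases appear in both, in order. Since dp[11][15] = 8, nothing longer is possible.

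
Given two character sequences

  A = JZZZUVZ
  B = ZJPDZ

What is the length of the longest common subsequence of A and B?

2

One common subsequence of length 2: J [1,2], Z [7,5]. Since dp[7][5] = 2, nothing longer is possible.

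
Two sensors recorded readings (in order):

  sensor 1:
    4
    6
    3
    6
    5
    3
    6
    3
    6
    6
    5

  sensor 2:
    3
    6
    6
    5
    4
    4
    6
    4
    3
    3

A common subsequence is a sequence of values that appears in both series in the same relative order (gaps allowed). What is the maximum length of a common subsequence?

5

Pick 6 [2,2], then 6 [4,3], then 5 [5,4], then 3 [6,9], then 3 [8,10]; all 5 values appear in both, in order, and the DP table's final entry dp[11][10] is also 5, so no common subsequence is longer.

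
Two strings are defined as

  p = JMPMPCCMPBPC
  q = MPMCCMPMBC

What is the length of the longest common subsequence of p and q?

9

One common subsequence of length 9: M [2,1]; then P [3,2]; then M [4,3]; then C [6,4]; then C [7,5]; then M [8,6]; then P [9,7]; then B [10,9]; then C [12,10]. Since dp[12][10] = 9, nothing longer is possible.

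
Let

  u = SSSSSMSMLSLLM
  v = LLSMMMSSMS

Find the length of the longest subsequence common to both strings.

Pick S (u #1, v #3) → S (u #5, v #7) → S (u #7, v #8) → M (u #8, v #9) → S (u #10, v #10); all 5 characters appear in both, in order. The LCS DP gives dp[13][10] = 5, so this is optimal.

5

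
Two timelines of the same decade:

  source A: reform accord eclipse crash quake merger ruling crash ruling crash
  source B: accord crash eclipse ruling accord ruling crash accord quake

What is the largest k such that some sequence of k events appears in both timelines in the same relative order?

5

Match accord at source A[2]=source B[1] → eclipse at source A[3]=source B[3] → ruling at source A[7]=source B[4] → ruling at source A[9]=source B[6] → crash at source A[10]=source B[7] — 5 events in the same relative order in both. Since dp[10][9] = 5, nothing longer is possible.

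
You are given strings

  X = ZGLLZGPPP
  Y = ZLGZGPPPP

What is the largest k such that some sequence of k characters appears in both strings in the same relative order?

7

Taking Z at X[1]=Y[1], then G at X[2]=Y[3], then Z at X[5]=Y[4], then G at X[6]=Y[5], then P at X[7]=Y[7], then P at X[8]=Y[8], then P at X[9]=Y[9] gives a common subsequence of length 7, and the DP table's final entry dp[9][9] is also 7, so no common subsequence is longer.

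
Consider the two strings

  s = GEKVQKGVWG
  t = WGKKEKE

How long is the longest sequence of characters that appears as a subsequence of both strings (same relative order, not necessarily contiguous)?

Let dp[i][j] be the LCS length of the first i characters of s and the first j characters of t. dp[i][j] = dp[i-1][j-1]+1 when the i-th and j-th characters match, else max(dp[i-1][j], dp[i][j-1]).
    ·  W  G  K  K  E  K  E
 ·  0  0  0  0  0  0  0  0
 G  0  0  1  1  1  1  1  1
 E  0  0  1  1  1  2  2  2
 K  0  0  1  2  2  2  3  3
 V  0  0  1  2  2  2  3  3
 Q  0  0  1  2  2  2  3  3
 K  0  0  1  2  3  3  3  3
 G  0  0  1  2  3  3  3  3
 V  0  0  1  2  3  3  3  3
 W  0  1  1  2  3  3  3  3
 G  0  1  2  2  3  3  3  3
dp[10][7] = 3. One LCS (by backtracking along matches): GEK.

3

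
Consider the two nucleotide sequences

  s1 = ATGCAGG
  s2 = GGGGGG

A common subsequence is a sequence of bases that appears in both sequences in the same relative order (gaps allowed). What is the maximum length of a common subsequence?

3

One common subsequence of length 3: G (s1 #3, s2 #4), then G (s1 #6, s2 #5), then G (s1 #7, s2 #6). The LCS DP gives dp[7][6] = 3, so this is optimal.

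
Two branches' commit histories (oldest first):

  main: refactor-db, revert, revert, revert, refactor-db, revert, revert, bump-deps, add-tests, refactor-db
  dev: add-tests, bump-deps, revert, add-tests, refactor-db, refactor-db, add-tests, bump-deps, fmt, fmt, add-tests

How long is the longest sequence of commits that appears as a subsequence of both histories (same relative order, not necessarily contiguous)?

Taking refactor-db [1,5]; then refactor-db [5,6]; then bump-deps [8,8]; then add-tests [9,11] gives a common subsequence of length 4. The LCS DP gives dp[10][11] = 4, so this is optimal.

4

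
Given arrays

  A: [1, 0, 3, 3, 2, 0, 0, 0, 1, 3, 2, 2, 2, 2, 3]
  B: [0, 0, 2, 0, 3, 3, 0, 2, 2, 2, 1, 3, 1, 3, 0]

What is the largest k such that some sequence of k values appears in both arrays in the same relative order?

Pick 0 (A #2, B #4); then 3 (A #3, B #5); then 3 (A #4, B #6); then 0 (A #8, B #7); then 2 (A #11, B #8); then 2 (A #12, B #9); then 2 (A #13, B #10); then 3 (A #15, B #14); all 8 values appear in both, in order. Since dp[15][15] = 8, nothing longer is possible.

8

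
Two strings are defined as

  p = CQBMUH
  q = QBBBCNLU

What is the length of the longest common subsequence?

Let dp[i][j] be the LCS length of the first i characters of p and the first j characters of q. dp[i][j] = dp[i-1][j-1]+1 when the i-th and j-th characters match, else max(dp[i-1][j], dp[i][j-1]).
    ·  Q  B  B  B  C  N  L  U
 ·  0  0  0  0  0  0  0  0  0
 C  0  0  0  0  0  1  1  1  1
 Q  0  1  1  1  1  1  1  1  1
 B  0  1  2  2  2  2  2  2  2
 M  0  1  2  2  2  2  2  2  2
 U  0  1  2  2  2  2  2  2  3
 H  0  1  2  2  2  2  2  2  3
dp[6][8] = 3. One LCS (by backtracking along matches): QBU.

3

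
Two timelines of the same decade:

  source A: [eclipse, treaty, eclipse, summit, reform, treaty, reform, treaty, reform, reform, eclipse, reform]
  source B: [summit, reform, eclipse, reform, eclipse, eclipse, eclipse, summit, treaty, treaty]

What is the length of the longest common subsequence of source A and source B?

5

One common subsequence of length 5: eclipse [1,6], eclipse [3,7], summit [4,8], treaty [6,9], treaty [8,10]. dp[12][10] = 5 confirms this is the maximum.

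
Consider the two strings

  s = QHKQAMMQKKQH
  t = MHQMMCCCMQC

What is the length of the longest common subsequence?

Match H (s #2, t #2); then Q (s #4, t #3); then M (s #6, t #5); then M (s #7, t #9); then Q (s #8, t #10) — 5 characters in the same relative order in both. dp[12][11] = 5 confirms this is the maximum.

5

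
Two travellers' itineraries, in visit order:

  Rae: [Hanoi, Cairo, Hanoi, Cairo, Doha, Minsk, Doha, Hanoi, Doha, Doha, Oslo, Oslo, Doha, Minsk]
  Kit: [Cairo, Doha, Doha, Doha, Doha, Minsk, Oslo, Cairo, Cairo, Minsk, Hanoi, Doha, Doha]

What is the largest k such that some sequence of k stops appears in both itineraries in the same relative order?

One common subsequence of length 7: Cairo (Rae #4, Kit #1), then Doha (Rae #5, Kit #2), then Doha (Rae #7, Kit #3), then Doha (Rae #9, Kit #4), then Doha (Rae #10, Kit #5), then Oslo (Rae #11, Kit #7), then Doha (Rae #13, Kit #13). Since dp[14][13] = 7, nothing longer is possible.

7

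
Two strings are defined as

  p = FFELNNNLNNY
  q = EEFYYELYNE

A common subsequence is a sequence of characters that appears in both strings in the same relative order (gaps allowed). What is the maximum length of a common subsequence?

One common subsequence of length 4: F [1,3], E [3,6], L [4,7], N [5,9], and the DP table's final entry dp[11][10] is also 4, so no common subsequence is longer.

4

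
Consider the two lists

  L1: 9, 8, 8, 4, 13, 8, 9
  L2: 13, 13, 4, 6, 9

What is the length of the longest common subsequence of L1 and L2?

2

Match 4 [4,3], 9 [7,5] — 2 values in the same relative order in both. Since dp[7][5] = 2, nothing longer is possible.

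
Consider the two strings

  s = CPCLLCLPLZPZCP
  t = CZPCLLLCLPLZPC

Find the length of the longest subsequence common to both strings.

Match C at s[1]=t[1] → P at s[2]=t[3] → C at s[3]=t[4] → L at s[4]=t[6] → L at s[5]=t[7] → C at s[6]=t[8] → L at s[7]=t[9] → P at s[8]=t[10] → L at s[9]=t[11] → Z at s[10]=t[12] → P at s[11]=t[13] → C at s[13]=t[14] — 12 characters in the same relative order in both. Since dp[14][14] = 12, nothing longer is possible.

12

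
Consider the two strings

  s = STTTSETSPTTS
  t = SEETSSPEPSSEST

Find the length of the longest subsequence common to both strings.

6

One common subsequence of length 6: S (s #1, t #1), then T (s #2, t #4), then S (s #5, t #11), then E (s #6, t #12), then S (s #8, t #13), then T (s #11, t #14). dp[12][14] = 6 confirms this is the maximum.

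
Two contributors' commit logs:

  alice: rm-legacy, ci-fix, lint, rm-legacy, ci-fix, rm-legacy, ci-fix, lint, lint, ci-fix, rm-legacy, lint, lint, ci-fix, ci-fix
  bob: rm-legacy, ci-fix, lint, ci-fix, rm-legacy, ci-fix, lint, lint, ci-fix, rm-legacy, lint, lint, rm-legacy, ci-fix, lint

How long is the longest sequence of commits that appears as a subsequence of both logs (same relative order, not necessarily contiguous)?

One common subsequence of length 13: rm-legacy [1,1], then ci-fix [2,2], then lint [3,3], then ci-fix [5,4], then rm-legacy [6,5], then ci-fix [7,6], then lint [8,7], then lint [9,8], then ci-fix [10,9], then rm-legacy [11,10], then lint [12,11], then lint [13,12], then ci-fix [14,14], and the DP table's final entry dp[15][15] is also 13, so no common subsequence is longer.

13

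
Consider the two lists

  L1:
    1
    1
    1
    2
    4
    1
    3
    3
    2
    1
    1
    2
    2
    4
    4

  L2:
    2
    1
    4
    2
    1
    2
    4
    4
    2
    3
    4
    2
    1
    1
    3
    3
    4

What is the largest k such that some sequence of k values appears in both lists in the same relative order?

9

One common subsequence of length 9: 1 [1,2]; then 1 [3,5]; then 2 [4,6]; then 4 [5,8]; then 3 [7,10]; then 2 [9,12]; then 1 [10,13]; then 1 [11,14]; then 4 [15,17]. The LCS DP gives dp[15][17] = 9, so this is optimal.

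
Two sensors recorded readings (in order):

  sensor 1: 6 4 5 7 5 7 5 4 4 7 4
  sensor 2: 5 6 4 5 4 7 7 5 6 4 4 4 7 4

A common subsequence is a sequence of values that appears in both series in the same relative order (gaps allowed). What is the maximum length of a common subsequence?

10

One common subsequence of length 10: 6 [1,2] → 4 [2,3] → 5 [3,4] → 7 [4,6] → 7 [6,7] → 5 [7,8] → 4 [8,11] → 4 [9,12] → 7 [10,13] → 4 [11,14]. The LCS DP gives dp[11][14] = 10, so this is optimal.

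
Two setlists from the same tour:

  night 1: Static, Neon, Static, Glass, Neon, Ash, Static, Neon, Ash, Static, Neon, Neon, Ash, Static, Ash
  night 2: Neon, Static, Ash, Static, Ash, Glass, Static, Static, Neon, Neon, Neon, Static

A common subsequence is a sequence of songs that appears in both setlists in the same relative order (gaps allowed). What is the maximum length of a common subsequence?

Taking Neon at night 1[2]=night 2[1] → Static at night 1[3]=night 2[2] → Ash at night 1[6]=night 2[3] → Static at night 1[7]=night 2[4] → Ash at night 1[9]=night 2[5] → Static at night 1[10]=night 2[8] → Neon at night 1[11]=night 2[10] → Neon at night 1[12]=night 2[11] → Static at night 1[14]=night 2[12] gives a common subsequence of length 9. dp[15][12] = 9 confirms this is the maximum.

9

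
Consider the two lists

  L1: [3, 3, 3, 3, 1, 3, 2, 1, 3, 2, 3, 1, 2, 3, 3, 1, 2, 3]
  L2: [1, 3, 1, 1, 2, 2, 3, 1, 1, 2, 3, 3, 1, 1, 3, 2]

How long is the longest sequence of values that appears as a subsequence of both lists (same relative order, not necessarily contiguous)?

Taking 3 [1,2]; then 1 [5,4]; then 2 [7,5]; then 2 [10,6]; then 3 [11,7]; then 1 [12,9]; then 2 [13,10]; then 3 [14,11]; then 3 [15,12]; then 1 [16,14]; then 2 [17,16] gives a common subsequence of length 11. Since dp[18][16] = 11, nothing longer is possible.

11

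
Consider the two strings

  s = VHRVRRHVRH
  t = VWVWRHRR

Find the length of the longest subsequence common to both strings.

Pick V [1,1] → V [4,3] → R [5,5] → R [6,7] → R [9,8]; all 5 characters appear in both, in order. Since dp[10][8] = 5, nothing longer is possible.

5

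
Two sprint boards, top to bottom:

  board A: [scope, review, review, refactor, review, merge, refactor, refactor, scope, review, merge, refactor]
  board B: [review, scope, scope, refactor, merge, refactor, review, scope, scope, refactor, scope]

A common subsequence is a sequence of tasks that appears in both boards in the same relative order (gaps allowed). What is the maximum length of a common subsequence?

6

One common subsequence of length 6: scope [1,3], then refactor [4,4], then merge [6,5], then refactor [7,6], then refactor [8,10], then scope [9,11]. The LCS DP gives dp[12][11] = 6, so this is optimal.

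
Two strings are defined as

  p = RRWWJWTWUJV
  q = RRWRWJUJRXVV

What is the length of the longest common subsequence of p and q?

8

Taking R at p[1]=q[1] → R at p[2]=q[2] → W at p[3]=q[3] → W at p[4]=q[5] → J at p[5]=q[6] → U at p[9]=q[7] → J at p[10]=q[8] → V at p[11]=q[12] gives a common subsequence of length 8, and the DP table's final entry dp[11][12] is also 8, so no common subsequence is longer.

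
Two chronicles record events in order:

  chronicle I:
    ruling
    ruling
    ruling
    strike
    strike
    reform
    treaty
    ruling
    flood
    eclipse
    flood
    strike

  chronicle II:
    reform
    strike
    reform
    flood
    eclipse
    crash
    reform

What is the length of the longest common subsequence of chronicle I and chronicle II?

4

Taking strike (chronicle I #5, chronicle II #2), then reform (chronicle I #6, chronicle II #3), then flood (chronicle I #9, chronicle II #4), then eclipse (chronicle I #10, chronicle II #5) gives a common subsequence of length 4. Since dp[12][7] = 4, nothing longer is possible.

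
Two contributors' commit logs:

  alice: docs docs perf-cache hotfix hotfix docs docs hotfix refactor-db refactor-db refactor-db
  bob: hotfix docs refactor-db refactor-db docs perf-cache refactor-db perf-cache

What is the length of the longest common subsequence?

5

Taking hotfix (alice #5, bob #1) → docs (alice #7, bob #2) → refactor-db (alice #9, bob #3) → refactor-db (alice #10, bob #4) → refactor-db (alice #11, bob #7) gives a common subsequence of length 5. dp[11][8] = 5 confirms this is the maximum.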